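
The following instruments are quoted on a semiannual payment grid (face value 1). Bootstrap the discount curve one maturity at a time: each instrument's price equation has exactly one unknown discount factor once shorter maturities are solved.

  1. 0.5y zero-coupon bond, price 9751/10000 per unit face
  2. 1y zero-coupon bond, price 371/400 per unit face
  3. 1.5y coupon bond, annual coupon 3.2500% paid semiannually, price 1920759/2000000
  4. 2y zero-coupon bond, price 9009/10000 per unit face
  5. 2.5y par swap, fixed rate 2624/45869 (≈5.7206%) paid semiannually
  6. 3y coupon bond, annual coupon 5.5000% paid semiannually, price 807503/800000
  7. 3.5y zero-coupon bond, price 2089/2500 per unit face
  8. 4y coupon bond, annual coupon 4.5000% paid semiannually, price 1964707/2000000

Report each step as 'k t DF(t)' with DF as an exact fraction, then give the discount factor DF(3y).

step 1 [0.5y] zero: DF = P = 9751/10000 ≈ 0.975100
step 2 [1y] zero: DF = P = 371/400 ≈ 0.927500
step 3 [1.5y] bond c/2=13/800: DF=(1920759/2000000 − 13/800·(0.975100+0.927500))/(1+13/800) = 4573/5000 ≈ 0.914600
step 4 [2y] zero: DF = P = 9009/10000 ≈ 0.900900
step 5 [2.5y] swap r/2=1312/45869: DF=(1 − 1312/45869·(0.975100+0.927500+0.914600+0.900900))/(1+1312/45869) = 543/625 ≈ 0.868800
step 6 [3y] bond c/2=11/400: DF=(807503/800000 − 11/400·(0.975100+0.927500+0.914600+0.900900+0.868800))/(1+11/400) = 2149/2500 ≈ 0.859600
step 7 [3.5y] zero: DF = P = 2089/2500 ≈ 0.835600
step 8 [4y] bond c/2=9/400: DF=(1964707/2000000 − 9/400·(0.975100+0.927500+0.914600+0.900900+0.868800+0.859600+0.835600))/(1+9/400) = 329/400 ≈ 0.822500

1 1/2 9751/10000
2 1 371/400
3 3/2 4573/5000
4 2 9009/10000
5 5/2 543/625
6 3 2149/2500
7 7/2 2089/2500
8 4 329/400
DF(3y) = 2149/2500 ≈ 0.859600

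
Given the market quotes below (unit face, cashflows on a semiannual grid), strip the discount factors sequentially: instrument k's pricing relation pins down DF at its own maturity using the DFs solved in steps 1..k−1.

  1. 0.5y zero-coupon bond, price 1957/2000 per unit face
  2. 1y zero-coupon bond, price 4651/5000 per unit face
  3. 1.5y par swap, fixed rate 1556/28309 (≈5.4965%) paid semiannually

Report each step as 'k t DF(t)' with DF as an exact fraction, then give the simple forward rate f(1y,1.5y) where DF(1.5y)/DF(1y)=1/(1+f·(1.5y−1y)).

1 1/2 1957/2000
2 1 4651/5000
3 3/2 4611/5000
f(1y,1.5y) = ((4651/5000)/(4611/5000) − 1)/(1/2) = 80/4611 ≈ 1.7350%

step 1 [0.5y] zero: DF = P = 1957/2000 ≈ 0.978500
step 2 [1y] zero: DF = P = 4651/5000 ≈ 0.930200
step 3 [1.5y] swap r/2=778/28309: DF=(1 − 778/28309·(0.978500+0.930200))/(1+778/28309) = 4611/5000 ≈ 0.922200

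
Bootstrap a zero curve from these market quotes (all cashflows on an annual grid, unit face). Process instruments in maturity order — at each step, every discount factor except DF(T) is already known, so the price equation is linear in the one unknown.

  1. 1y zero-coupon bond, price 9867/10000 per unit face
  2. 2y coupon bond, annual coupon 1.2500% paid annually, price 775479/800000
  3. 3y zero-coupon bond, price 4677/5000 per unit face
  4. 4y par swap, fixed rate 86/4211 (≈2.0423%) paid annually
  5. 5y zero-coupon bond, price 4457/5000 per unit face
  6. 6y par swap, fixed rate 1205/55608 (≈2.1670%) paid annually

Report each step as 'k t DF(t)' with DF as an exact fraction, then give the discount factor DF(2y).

step 1 [1y] zero: DF = P = 9867/10000 ≈ 0.986700
step 2 [2y] bond c/1=1/80: DF=(775479/800000 − 1/80·(0.986700))/(1+1/80) = 2363/2500 ≈ 0.945200
step 3 [3y] zero: DF = P = 4677/5000 ≈ 0.935400
step 4 [4y] swap r/1=86/4211: DF=(1 − 86/4211·(0.986700+0.945200+0.935400))/(1+86/4211) = 4613/5000 ≈ 0.922600
step 5 [5y] zero: DF = P = 4457/5000 ≈ 0.891400
step 6 [6y] swap r/1=1205/55608: DF=(1 − 1205/55608·(0.986700+0.945200+0.935400+0.922600+0.891400))/(1+1205/55608) = 1759/2000 ≈ 0.879500

1 1 9867/10000
2 2 2363/2500
3 3 4677/5000
4 4 4613/5000
5 5 4457/5000
6 6 1759/2000
DF(2y) = 2363/2500 ≈ 0.945200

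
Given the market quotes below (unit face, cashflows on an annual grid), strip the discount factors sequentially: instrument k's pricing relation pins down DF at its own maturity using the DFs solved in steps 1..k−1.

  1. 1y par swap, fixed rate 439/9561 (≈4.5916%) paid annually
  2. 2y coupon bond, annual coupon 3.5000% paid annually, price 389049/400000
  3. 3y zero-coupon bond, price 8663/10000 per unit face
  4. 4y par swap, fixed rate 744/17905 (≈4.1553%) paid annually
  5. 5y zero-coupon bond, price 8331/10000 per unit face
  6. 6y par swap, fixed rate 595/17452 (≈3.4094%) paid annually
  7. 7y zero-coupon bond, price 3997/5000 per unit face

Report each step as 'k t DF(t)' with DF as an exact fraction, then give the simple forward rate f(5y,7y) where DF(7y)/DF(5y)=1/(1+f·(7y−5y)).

1 1 9561/10000
2 2 4537/5000
3 3 8663/10000
4 4 532/625
5 5 8331/10000
6 6 1643/2000
7 7 3997/5000
f(5y,7y) = ((8331/10000)/(3997/5000) − 1)/(2) = 337/15988 ≈ 2.1078%

step 1 [1y] swap r/1=439/9561: DF=(1 − 439/9561·(0))/(1+439/9561) = 9561/10000 ≈ 0.956100
step 2 [2y] bond c/1=7/200: DF=(389049/400000 − 7/200·(0.956100))/(1+7/200) = 4537/5000 ≈ 0.907400
step 3 [3y] zero: DF = P = 8663/10000 ≈ 0.866300
step 4 [4y] swap r/1=744/17905: DF=(1 − 744/17905·(0.956100+0.907400+0.866300))/(1+744/17905) = 532/625 ≈ 0.851200
step 5 [5y] zero: DF = P = 8331/10000 ≈ 0.833100
step 6 [6y] swap r/1=595/17452: DF=(1 − 595/17452·(0.956100+0.907400+0.866300+0.851200+0.833100))/(1+595/17452) = 1643/2000 ≈ 0.821500
step 7 [7y] zero: DF = P = 3997/5000 ≈ 0.799400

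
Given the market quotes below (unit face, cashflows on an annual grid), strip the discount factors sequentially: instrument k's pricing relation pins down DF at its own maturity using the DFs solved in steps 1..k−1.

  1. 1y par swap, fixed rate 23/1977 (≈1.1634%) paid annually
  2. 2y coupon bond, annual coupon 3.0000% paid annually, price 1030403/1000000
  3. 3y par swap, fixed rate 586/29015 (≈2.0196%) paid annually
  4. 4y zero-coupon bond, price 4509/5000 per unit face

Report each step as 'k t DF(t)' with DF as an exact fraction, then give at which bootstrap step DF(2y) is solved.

1 1 1977/2000
2 2 2429/2500
3 3 4707/5000
4 4 4509/5000
DF(2y) is solved at step 2

step 1 [1y] swap r/1=23/1977: DF=(1 − 23/1977·(0))/(1+23/1977) = 1977/2000 ≈ 0.988500
step 2 [2y] bond c/1=3/100: DF=(1030403/1000000 − 3/100·(0.988500))/(1+3/100) = 2429/2500 ≈ 0.971600
step 3 [3y] swap r/1=586/29015: DF=(1 − 586/29015·(0.988500+0.971600))/(1+586/29015) = 4707/5000 ≈ 0.941400
step 4 [4y] zero: DF = P = 4509/5000 ≈ 0.901800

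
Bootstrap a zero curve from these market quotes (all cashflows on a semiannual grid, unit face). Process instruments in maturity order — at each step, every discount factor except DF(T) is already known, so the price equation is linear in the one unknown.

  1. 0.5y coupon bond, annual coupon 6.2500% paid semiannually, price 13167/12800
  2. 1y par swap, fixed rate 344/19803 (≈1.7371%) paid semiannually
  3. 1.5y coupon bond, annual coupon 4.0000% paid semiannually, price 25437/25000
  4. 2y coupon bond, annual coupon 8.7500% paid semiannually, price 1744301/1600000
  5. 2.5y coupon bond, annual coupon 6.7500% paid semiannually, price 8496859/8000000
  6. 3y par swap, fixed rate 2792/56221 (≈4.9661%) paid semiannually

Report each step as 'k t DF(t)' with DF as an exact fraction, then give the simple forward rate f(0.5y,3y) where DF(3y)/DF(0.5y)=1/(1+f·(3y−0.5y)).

step 1 [0.5y] bond c/2=1/32: DF=(13167/12800 − 1/32·(0))/(1+1/32) = 399/400 ≈ 0.997500
step 2 [1y] swap r/2=172/19803: DF=(1 − 172/19803·(0.997500))/(1+172/19803) = 2457/2500 ≈ 0.982800
step 3 [1.5y] bond c/2=1/50: DF=(25437/25000 − 1/50·(0.997500+0.982800))/(1+1/50) = 9587/10000 ≈ 0.958700
step 4 [2y] bond c/2=7/160: DF=(1744301/1600000 − 7/160·(0.997500+0.982800+0.958700))/(1+7/160) = 9213/10000 ≈ 0.921300
step 5 [2.5y] bond c/2=27/800: DF=(8496859/8000000 − 27/800·(0.997500+0.982800+0.958700+0.921300))/(1+27/800) = 4507/5000 ≈ 0.901400
step 6 [3y] swap r/2=1396/56221: DF=(1 − 1396/56221·(0.997500+0.982800+0.958700+0.921300+0.901400))/(1+1396/56221) = 2151/2500 ≈ 0.860400

1 1/2 399/400
2 1 2457/2500
3 3/2 9587/10000
4 2 9213/10000
5 5/2 4507/5000
6 3 2151/2500
f(0.5y,3y) = ((399/400)/(2151/2500) − 1)/(5/2) = 457/7170 ≈ 6.3738%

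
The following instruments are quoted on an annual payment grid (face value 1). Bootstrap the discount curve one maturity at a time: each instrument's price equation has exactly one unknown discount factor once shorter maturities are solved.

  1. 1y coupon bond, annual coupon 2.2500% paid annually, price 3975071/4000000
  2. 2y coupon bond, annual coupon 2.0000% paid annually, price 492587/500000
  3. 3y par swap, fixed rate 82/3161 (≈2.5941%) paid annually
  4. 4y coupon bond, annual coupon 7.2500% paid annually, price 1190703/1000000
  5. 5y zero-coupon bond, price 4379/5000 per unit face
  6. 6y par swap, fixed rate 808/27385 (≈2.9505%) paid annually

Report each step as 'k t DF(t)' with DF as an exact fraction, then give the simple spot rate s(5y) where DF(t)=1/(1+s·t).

1 1 9719/10000
2 2 2367/2500
3 3 4631/5000
4 4 9179/10000
5 5 4379/5000
6 6 524/625
s(5y) = (1/(4379/5000) − 1)/(5) = 621/21895 ≈ 2.8363%

step 1 [1y] bond c/1=9/400: DF=(3975071/4000000 − 9/400·(0))/(1+9/400) = 9719/10000 ≈ 0.971900
step 2 [2y] bond c/1=1/50: DF=(492587/500000 − 1/50·(0.971900))/(1+1/50) = 2367/2500 ≈ 0.946800
step 3 [3y] swap r/1=82/3161: DF=(1 − 82/3161·(0.971900+0.946800))/(1+82/3161) = 4631/5000 ≈ 0.926200
step 4 [4y] bond c/1=29/400: DF=(1190703/1000000 − 29/400·(0.971900+0.946800+0.926200))/(1+29/400) = 9179/10000 ≈ 0.917900
step 5 [5y] zero: DF = P = 4379/5000 ≈ 0.875800
step 6 [6y] swap r/1=808/27385: DF=(1 − 808/27385·(0.971900+0.946800+0.926200+0.917900+0.875800))/(1+808/27385) = 524/625 ≈ 0.838400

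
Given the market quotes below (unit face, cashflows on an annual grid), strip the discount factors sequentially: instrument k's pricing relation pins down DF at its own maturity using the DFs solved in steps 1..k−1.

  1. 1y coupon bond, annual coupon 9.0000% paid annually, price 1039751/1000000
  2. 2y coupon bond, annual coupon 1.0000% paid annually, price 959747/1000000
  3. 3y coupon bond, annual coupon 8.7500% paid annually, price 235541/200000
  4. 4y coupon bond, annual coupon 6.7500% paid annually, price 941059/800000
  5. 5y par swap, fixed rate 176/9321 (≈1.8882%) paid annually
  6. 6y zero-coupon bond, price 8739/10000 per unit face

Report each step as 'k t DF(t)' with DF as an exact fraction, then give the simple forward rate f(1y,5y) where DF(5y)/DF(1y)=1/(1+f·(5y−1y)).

1 1 9539/10000
2 2 588/625
3 3 1861/2000
4 4 9233/10000
5 5 114/125
6 6 8739/10000
f(1y,5y) = ((9539/10000)/(114/125) − 1)/(4) = 419/36480 ≈ 1.1486%

step 1 [1y] bond c/1=9/100: DF=(1039751/1000000 − 9/100·(0))/(1+9/100) = 9539/10000 ≈ 0.953900
step 2 [2y] bond c/1=1/100: DF=(959747/1000000 − 1/100·(0.953900))/(1+1/100) = 588/625 ≈ 0.940800
step 3 [3y] bond c/1=7/80: DF=(235541/200000 − 7/80·(0.953900+0.940800))/(1+7/80) = 1861/2000 ≈ 0.930500
step 4 [4y] bond c/1=27/400: DF=(941059/800000 − 27/400·(0.953900+0.940800+0.930500))/(1+27/400) = 9233/10000 ≈ 0.923300
step 5 [5y] swap r/1=176/9321: DF=(1 − 176/9321·(0.953900+0.940800+0.930500+0.923300))/(1+176/9321) = 114/125 ≈ 0.912000
step 6 [6y] zero: DF = P = 8739/10000 ≈ 0.873900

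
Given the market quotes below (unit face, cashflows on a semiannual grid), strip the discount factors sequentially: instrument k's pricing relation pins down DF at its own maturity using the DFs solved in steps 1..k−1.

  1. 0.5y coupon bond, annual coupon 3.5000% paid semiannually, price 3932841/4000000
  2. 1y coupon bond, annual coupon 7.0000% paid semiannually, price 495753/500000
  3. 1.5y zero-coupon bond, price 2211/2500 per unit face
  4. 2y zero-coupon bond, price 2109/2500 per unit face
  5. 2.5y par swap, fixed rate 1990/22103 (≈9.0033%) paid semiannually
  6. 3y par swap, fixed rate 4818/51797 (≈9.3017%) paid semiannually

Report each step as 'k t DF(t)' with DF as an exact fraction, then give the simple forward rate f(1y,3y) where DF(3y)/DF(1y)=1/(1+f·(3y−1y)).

step 1 [0.5y] bond c/2=7/400: DF=(3932841/4000000 − 7/400·(0))/(1+7/400) = 9663/10000 ≈ 0.966300
step 2 [1y] bond c/2=7/200: DF=(495753/500000 − 7/200·(0.966300))/(1+7/200) = 9253/10000 ≈ 0.925300
step 3 [1.5y] zero: DF = P = 2211/2500 ≈ 0.884400
step 4 [2y] zero: DF = P = 2109/2500 ≈ 0.843600
step 5 [2.5y] swap r/2=995/22103: DF=(1 − 995/22103·(0.966300+0.925300+0.884400+0.843600))/(1+995/22103) = 801/1000 ≈ 0.801000
step 6 [3y] swap r/2=2409/51797: DF=(1 − 2409/51797·(0.966300+0.925300+0.884400+0.843600+0.801000))/(1+2409/51797) = 7591/10000 ≈ 0.759100

1 1/2 9663/10000
2 1 9253/10000
3 3/2 2211/2500
4 2 2109/2500
5 5/2 801/1000
6 3 7591/10000
f(1y,3y) = ((9253/10000)/(7591/10000) − 1)/(2) = 831/7591 ≈ 10.9472%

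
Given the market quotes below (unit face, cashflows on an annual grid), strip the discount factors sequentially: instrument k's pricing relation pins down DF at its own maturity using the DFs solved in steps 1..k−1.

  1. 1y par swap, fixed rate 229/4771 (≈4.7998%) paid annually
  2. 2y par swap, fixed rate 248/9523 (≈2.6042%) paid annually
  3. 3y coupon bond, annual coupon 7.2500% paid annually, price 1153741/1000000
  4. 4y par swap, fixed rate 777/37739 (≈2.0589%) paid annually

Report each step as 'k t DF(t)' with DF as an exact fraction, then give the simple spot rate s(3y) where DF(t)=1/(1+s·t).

step 1 [1y] swap r/1=229/4771: DF=(1 − 229/4771·(0))/(1+229/4771) = 4771/5000 ≈ 0.954200
step 2 [2y] swap r/1=248/9523: DF=(1 − 248/9523·(0.954200))/(1+248/9523) = 594/625 ≈ 0.950400
step 3 [3y] bond c/1=29/400: DF=(1153741/1000000 − 29/400·(0.954200+0.950400))/(1+29/400) = 947/1000 ≈ 0.947000
step 4 [4y] swap r/1=777/37739: DF=(1 − 777/37739·(0.954200+0.950400+0.947000))/(1+777/37739) = 9223/10000 ≈ 0.922300

1 1 4771/5000
2 2 594/625
3 3 947/1000
4 4 9223/10000
s(3y) = (1/(947/1000) − 1)/(3) = 53/2841 ≈ 1.8655%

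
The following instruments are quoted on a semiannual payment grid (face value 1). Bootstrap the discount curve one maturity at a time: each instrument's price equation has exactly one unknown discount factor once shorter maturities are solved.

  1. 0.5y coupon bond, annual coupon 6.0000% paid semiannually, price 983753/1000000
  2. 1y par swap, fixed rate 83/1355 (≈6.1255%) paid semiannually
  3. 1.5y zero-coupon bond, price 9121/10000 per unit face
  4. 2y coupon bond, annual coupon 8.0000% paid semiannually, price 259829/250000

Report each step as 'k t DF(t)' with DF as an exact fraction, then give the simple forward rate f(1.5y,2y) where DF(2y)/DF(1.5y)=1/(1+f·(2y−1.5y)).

step 1 [0.5y] bond c/2=3/100: DF=(983753/1000000 − 3/100·(0))/(1+3/100) = 9551/10000 ≈ 0.955100
step 2 [1y] swap r/2=83/2710: DF=(1 − 83/2710·(0.955100))/(1+83/2710) = 9419/10000 ≈ 0.941900
step 3 [1.5y] zero: DF = P = 9121/10000 ≈ 0.912100
step 4 [2y] bond c/2=1/25: DF=(259829/250000 − 1/25·(0.955100+0.941900+0.912100))/(1+1/25) = 8913/10000 ≈ 0.891300

1 1/2 9551/10000
2 1 9419/10000
3 3/2 9121/10000
4 2 8913/10000
f(1.5y,2y) = ((9121/10000)/(8913/10000) − 1)/(1/2) = 416/8913 ≈ 4.6673%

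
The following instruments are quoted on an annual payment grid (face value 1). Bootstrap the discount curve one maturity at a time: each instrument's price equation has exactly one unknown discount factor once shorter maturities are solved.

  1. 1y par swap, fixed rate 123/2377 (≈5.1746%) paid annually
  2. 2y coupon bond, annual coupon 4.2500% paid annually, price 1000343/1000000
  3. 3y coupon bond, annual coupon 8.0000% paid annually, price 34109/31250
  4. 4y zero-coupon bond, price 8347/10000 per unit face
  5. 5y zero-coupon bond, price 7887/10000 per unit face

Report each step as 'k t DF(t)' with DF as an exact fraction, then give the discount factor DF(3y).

step 1 [1y] swap r/1=123/2377: DF=(1 − 123/2377·(0))/(1+123/2377) = 2377/2500 ≈ 0.950800
step 2 [2y] bond c/1=17/400: DF=(1000343/1000000 − 17/400·(0.950800))/(1+17/400) = 1151/1250 ≈ 0.920800
step 3 [3y] bond c/1=2/25: DF=(34109/31250 − 2/25·(0.950800+0.920800))/(1+2/25) = 109/125 ≈ 0.872000
step 4 [4y] zero: DF = P = 8347/10000 ≈ 0.834700
step 5 [5y] zero: DF = P = 7887/10000 ≈ 0.788700

1 1 2377/2500
2 2 1151/1250
3 3 109/125
4 4 8347/10000
5 5 7887/10000
DF(3y) = 109/125 ≈ 0.872000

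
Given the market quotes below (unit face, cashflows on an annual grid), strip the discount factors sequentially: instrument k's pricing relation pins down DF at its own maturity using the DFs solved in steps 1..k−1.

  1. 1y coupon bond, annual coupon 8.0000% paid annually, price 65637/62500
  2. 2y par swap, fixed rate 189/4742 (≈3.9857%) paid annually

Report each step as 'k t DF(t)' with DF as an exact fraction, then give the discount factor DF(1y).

step 1 [1y] bond c/1=2/25: DF=(65637/62500 − 2/25·(0))/(1+2/25) = 2431/2500 ≈ 0.972400
step 2 [2y] swap r/1=189/4742: DF=(1 − 189/4742·(0.972400))/(1+189/4742) = 2311/2500 ≈ 0.924400

1 1 2431/2500
2 2 2311/2500
DF(1y) = 2431/2500 ≈ 0.972400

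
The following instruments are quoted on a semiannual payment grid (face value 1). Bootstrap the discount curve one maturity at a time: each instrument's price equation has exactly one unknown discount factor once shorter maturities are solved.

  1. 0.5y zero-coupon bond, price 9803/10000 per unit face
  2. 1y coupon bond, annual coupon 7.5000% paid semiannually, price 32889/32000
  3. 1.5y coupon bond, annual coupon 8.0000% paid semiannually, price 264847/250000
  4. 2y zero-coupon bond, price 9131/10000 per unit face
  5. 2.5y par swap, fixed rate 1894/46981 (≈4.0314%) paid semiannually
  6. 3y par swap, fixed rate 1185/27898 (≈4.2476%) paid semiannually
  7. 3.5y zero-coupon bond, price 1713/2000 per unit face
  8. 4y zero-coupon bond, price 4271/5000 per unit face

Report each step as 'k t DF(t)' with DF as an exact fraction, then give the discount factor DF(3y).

1 1/2 9803/10000
2 1 597/625
3 3/2 4721/5000
4 2 9131/10000
5 5/2 9053/10000
6 3 1763/2000
7 7/2 1713/2000
8 4 4271/5000
DF(3y) = 1763/2000 ≈ 0.881500

step 1 [0.5y] zero: DF = P = 9803/10000 ≈ 0.980300
step 2 [1y] bond c/2=3/80: DF=(32889/32000 − 3/80·(0.980300))/(1+3/80) = 597/625 ≈ 0.955200
step 3 [1.5y] bond c/2=1/25: DF=(264847/250000 − 1/25·(0.980300+0.955200))/(1+1/25) = 4721/5000 ≈ 0.944200
step 4 [2y] zero: DF = P = 9131/10000 ≈ 0.913100
step 5 [2.5y] swap r/2=947/46981: DF=(1 − 947/46981·(0.980300+0.955200+0.944200+0.913100))/(1+947/46981) = 9053/10000 ≈ 0.905300
step 6 [3y] swap r/2=1185/55796: DF=(1 − 1185/55796·(0.980300+0.955200+0.944200+0.913100+0.905300))/(1+1185/55796) = 1763/2000 ≈ 0.881500
step 7 [3.5y] zero: DF = P = 1713/2000 ≈ 0.856500
step 8 [4y] zero: DF = P = 4271/5000 ≈ 0.854200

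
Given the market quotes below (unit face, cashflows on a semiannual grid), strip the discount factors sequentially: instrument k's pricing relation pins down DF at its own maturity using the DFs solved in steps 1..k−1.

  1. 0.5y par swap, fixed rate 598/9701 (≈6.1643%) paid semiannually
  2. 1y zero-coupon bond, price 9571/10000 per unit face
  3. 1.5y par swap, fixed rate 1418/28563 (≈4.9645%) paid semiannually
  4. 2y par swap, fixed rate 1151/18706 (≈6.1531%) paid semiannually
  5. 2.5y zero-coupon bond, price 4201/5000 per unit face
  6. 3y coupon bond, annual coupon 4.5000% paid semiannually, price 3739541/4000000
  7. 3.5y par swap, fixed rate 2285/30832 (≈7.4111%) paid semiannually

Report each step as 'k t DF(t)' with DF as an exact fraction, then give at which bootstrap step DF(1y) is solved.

1 1/2 9701/10000
2 1 9571/10000
3 3/2 9291/10000
4 2 8849/10000
5 5/2 4201/5000
6 3 1627/2000
7 7/2 1543/2000
DF(1y) is solved at step 2

step 1 [0.5y] swap r/2=299/9701: DF=(1 − 299/9701·(0))/(1+299/9701) = 9701/10000 ≈ 0.970100
step 2 [1y] zero: DF = P = 9571/10000 ≈ 0.957100
step 3 [1.5y] swap r/2=709/28563: DF=(1 − 709/28563·(0.970100+0.957100))/(1+709/28563) = 9291/10000 ≈ 0.929100
step 4 [2y] swap r/2=1151/37412: DF=(1 − 1151/37412·(0.970100+0.957100+0.929100))/(1+1151/37412) = 8849/10000 ≈ 0.884900
step 5 [2.5y] zero: DF = P = 4201/5000 ≈ 0.840200
step 6 [3y] bond c/2=9/400: DF=(3739541/4000000 − 9/400·(0.970100+0.957100+0.929100+0.884900+0.840200))/(1+9/400) = 1627/2000 ≈ 0.813500
step 7 [3.5y] swap r/2=2285/61664: DF=(1 − 2285/61664·(0.970100+0.957100+0.929100+0.884900+0.840200+0.813500))/(1+2285/61664) = 1543/2000 ≈ 0.771500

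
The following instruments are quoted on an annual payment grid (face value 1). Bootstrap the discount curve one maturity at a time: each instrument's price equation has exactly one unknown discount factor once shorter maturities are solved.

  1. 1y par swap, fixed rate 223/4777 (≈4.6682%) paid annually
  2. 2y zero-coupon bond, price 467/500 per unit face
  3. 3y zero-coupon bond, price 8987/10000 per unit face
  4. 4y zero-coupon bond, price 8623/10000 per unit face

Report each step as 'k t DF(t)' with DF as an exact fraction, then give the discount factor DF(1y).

1 1 4777/5000
2 2 467/500
3 3 8987/10000
4 4 8623/10000
DF(1y) = 4777/5000 ≈ 0.955400

step 1 [1y] swap r/1=223/4777: DF=(1 − 223/4777·(0))/(1+223/4777) = 4777/5000 ≈ 0.955400
step 2 [2y] zero: DF = P = 467/500 ≈ 0.934000
step 3 [3y] zero: DF = P = 8987/10000 ≈ 0.898700
step 4 [4y] zero: DF = P = 8623/10000 ≈ 0.862300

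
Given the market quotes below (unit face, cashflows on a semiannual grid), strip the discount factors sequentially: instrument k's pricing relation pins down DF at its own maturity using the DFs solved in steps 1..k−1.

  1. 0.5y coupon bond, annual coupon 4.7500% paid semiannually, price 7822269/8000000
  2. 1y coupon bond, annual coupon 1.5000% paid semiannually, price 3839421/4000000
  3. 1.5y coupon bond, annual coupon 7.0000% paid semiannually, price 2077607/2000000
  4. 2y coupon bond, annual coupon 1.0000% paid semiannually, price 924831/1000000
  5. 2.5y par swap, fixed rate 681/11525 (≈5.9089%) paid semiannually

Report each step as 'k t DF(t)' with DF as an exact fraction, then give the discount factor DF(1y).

1 1/2 9551/10000
2 1 591/625
3 3/2 4697/5000
4 2 9061/10000
5 5/2 4319/5000
DF(1y) = 591/625 ≈ 0.945600

step 1 [0.5y] bond c/2=19/800: DF=(7822269/8000000 − 19/800·(0))/(1+19/800) = 9551/10000 ≈ 0.955100
step 2 [1y] bond c/2=3/400: DF=(3839421/4000000 − 3/400·(0.955100))/(1+3/400) = 591/625 ≈ 0.945600
step 3 [1.5y] bond c/2=7/200: DF=(2077607/2000000 − 7/200·(0.955100+0.945600))/(1+7/200) = 4697/5000 ≈ 0.939400
step 4 [2y] bond c/2=1/200: DF=(924831/1000000 − 1/200·(0.955100+0.945600+0.939400))/(1+1/200) = 9061/10000 ≈ 0.906100
step 5 [2.5y] swap r/2=681/23050: DF=(1 − 681/23050·(0.955100+0.945600+0.939400+0.906100))/(1+681/23050) = 4319/5000 ≈ 0.863800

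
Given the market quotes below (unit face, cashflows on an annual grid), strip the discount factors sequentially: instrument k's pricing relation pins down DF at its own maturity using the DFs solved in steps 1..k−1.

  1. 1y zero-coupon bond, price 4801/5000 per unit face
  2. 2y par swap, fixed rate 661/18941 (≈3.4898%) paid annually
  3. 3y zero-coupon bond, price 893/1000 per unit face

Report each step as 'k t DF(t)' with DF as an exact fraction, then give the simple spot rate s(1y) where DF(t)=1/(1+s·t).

1 1 4801/5000
2 2 9339/10000
3 3 893/1000
s(1y) = (1/(4801/5000) − 1)/(1) = 199/4801 ≈ 4.1450%

step 1 [1y] zero: DF = P = 4801/5000 ≈ 0.960200
step 2 [2y] swap r/1=661/18941: DF=(1 − 661/18941·(0.960200))/(1+661/18941) = 9339/10000 ≈ 0.933900
step 3 [3y] zero: DF = P = 893/1000 ≈ 0.893000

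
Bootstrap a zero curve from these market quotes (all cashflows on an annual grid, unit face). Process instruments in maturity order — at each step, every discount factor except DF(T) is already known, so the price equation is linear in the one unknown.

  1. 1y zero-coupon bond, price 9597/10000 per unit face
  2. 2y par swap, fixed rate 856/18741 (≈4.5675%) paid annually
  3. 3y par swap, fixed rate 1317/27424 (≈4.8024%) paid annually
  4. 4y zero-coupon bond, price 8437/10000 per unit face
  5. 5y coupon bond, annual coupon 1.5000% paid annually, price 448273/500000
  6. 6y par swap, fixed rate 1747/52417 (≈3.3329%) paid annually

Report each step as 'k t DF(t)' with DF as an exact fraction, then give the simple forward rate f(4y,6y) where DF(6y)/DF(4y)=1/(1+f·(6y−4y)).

1 1 9597/10000
2 2 1143/1250
3 3 8683/10000
4 4 8437/10000
5 5 8303/10000
6 6 8253/10000
f(4y,6y) = ((8437/10000)/(8253/10000) − 1)/(2) = 92/8253 ≈ 1.1147%

step 1 [1y] zero: DF = P = 9597/10000 ≈ 0.959700
step 2 [2y] swap r/1=856/18741: DF=(1 − 856/18741·(0.959700))/(1+856/18741) = 1143/1250 ≈ 0.914400
step 3 [3y] swap r/1=1317/27424: DF=(1 − 1317/27424·(0.959700+0.914400))/(1+1317/27424) = 8683/10000 ≈ 0.868300
step 4 [4y] zero: DF = P = 8437/10000 ≈ 0.843700
step 5 [5y] bond c/1=3/200: DF=(448273/500000 − 3/200·(0.959700+0.914400+0.868300+0.843700))/(1+3/200) = 8303/10000 ≈ 0.830300
step 6 [6y] swap r/1=1747/52417: DF=(1 − 1747/52417·(0.959700+0.914400+0.868300+0.843700+0.830300))/(1+1747/52417) = 8253/10000 ≈ 0.825300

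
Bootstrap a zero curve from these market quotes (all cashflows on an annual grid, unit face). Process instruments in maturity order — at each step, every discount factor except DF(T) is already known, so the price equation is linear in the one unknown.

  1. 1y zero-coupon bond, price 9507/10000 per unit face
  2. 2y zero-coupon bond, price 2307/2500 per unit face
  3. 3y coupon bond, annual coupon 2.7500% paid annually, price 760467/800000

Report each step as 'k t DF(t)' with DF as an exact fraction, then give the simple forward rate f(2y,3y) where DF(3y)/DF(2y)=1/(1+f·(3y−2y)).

1 1 9507/10000
2 2 2307/2500
3 3 7/8
f(2y,3y) = ((2307/2500)/(7/8) − 1)/(1) = 239/4375 ≈ 5.4629%

step 1 [1y] zero: DF = P = 9507/10000 ≈ 0.950700
step 2 [2y] zero: DF = P = 2307/2500 ≈ 0.922800
step 3 [3y] bond c/1=11/400: DF=(760467/800000 − 11/400·(0.950700+0.922800))/(1+11/400) = 7/8 ≈ 0.875000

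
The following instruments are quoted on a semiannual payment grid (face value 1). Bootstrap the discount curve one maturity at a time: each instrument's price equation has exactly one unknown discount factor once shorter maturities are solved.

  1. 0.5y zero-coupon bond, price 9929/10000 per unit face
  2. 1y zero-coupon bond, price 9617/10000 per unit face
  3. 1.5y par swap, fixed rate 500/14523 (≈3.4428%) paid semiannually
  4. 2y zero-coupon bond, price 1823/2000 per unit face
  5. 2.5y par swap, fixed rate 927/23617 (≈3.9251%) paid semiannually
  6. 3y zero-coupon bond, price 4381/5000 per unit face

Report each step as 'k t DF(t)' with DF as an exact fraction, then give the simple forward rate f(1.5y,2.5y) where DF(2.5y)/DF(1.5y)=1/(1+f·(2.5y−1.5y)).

1 1/2 9929/10000
2 1 9617/10000
3 3/2 19/20
4 2 1823/2000
5 5/2 9073/10000
6 3 4381/5000
f(1.5y,2.5y) = ((19/20)/(9073/10000) − 1)/(1) = 427/9073 ≈ 4.7063%

step 1 [0.5y] zero: DF = P = 9929/10000 ≈ 0.992900
step 2 [1y] zero: DF = P = 9617/10000 ≈ 0.961700
step 3 [1.5y] swap r/2=250/14523: DF=(1 − 250/14523·(0.992900+0.961700))/(1+250/14523) = 19/20 ≈ 0.950000
step 4 [2y] zero: DF = P = 1823/2000 ≈ 0.911500
step 5 [2.5y] swap r/2=927/47234: DF=(1 − 927/47234·(0.992900+0.961700+0.950000+0.911500))/(1+927/47234) = 9073/10000 ≈ 0.907300
step 6 [3y] zero: DF = P = 4381/5000 ≈ 0.876200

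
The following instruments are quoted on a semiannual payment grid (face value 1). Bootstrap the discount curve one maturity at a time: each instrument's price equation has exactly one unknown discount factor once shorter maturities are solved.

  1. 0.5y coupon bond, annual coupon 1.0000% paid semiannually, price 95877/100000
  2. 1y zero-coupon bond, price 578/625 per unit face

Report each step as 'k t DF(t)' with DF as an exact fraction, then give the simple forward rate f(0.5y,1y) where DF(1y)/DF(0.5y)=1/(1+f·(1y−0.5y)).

1 1/2 477/500
2 1 578/625
f(0.5y,1y) = ((477/500)/(578/625) − 1)/(1/2) = 73/1156 ≈ 6.3149%

step 1 [0.5y] bond c/2=1/200: DF=(95877/100000 − 1/200·(0))/(1+1/200) = 477/500 ≈ 0.954000
step 2 [1y] zero: DF = P = 578/625 ≈ 0.924800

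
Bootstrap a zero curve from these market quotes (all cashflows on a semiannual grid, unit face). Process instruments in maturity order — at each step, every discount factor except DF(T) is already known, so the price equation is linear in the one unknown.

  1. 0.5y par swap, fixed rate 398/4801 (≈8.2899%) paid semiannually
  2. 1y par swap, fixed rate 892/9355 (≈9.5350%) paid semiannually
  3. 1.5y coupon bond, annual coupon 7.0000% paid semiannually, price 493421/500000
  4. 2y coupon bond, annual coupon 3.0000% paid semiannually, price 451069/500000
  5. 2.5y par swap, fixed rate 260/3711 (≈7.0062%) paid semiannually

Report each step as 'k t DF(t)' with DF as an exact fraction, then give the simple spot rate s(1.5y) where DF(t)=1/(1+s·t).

1 1/2 4801/5000
2 1 2277/2500
3 3/2 4451/5000
4 2 106/125
5 5/2 211/250
s(1.5y) = (1/(4451/5000) − 1)/(3/2) = 366/4451 ≈ 8.2229%

step 1 [0.5y] swap r/2=199/4801: DF=(1 − 199/4801·(0))/(1+199/4801) = 4801/5000 ≈ 0.960200
step 2 [1y] swap r/2=446/9355: DF=(1 − 446/9355·(0.960200))/(1+446/9355) = 2277/2500 ≈ 0.910800
step 3 [1.5y] bond c/2=7/200: DF=(493421/500000 − 7/200·(0.960200+0.910800))/(1+7/200) = 4451/5000 ≈ 0.890200
step 4 [2y] bond c/2=3/200: DF=(451069/500000 − 3/200·(0.960200+0.910800+0.890200))/(1+3/200) = 106/125 ≈ 0.848000
step 5 [2.5y] swap r/2=130/3711: DF=(1 − 130/3711·(0.960200+0.910800+0.890200+0.848000))/(1+130/3711) = 211/250 ≈ 0.844000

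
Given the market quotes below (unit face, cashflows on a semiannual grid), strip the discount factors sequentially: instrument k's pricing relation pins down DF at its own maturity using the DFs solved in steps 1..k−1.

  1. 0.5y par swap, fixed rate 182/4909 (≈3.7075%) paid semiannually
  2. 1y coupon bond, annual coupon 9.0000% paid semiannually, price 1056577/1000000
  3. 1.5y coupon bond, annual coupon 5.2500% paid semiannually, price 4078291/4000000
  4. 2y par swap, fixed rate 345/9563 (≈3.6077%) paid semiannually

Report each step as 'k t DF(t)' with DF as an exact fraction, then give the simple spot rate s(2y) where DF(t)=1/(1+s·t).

1 1/2 4909/5000
2 1 1211/1250
3 3/2 2359/2500
4 2 931/1000
s(2y) = (1/(931/1000) − 1)/(2) = 69/1862 ≈ 3.7057%

step 1 [0.5y] swap r/2=91/4909: DF=(1 − 91/4909·(0))/(1+91/4909) = 4909/5000 ≈ 0.981800
step 2 [1y] bond c/2=9/200: DF=(1056577/1000000 − 9/200·(0.981800))/(1+9/200) = 1211/1250 ≈ 0.968800
step 3 [1.5y] bond c/2=21/800: DF=(4078291/4000000 − 21/800·(0.981800+0.968800))/(1+21/800) = 2359/2500 ≈ 0.943600
step 4 [2y] swap r/2=345/19126: DF=(1 − 345/19126·(0.981800+0.968800+0.943600))/(1+345/19126) = 931/1000 ≈ 0.931000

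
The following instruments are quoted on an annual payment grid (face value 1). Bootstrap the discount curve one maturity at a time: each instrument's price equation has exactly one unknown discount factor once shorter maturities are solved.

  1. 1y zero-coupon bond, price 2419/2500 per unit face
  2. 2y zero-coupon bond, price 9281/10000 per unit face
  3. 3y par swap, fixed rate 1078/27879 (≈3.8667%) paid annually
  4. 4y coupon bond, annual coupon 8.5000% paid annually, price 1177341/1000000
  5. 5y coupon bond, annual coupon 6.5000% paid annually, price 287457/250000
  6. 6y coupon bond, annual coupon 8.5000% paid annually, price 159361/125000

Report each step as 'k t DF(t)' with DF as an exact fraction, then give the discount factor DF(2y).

1 1 2419/2500
2 2 9281/10000
3 3 4461/5000
4 4 8667/10000
5 5 4283/5000
6 6 1027/1250
DF(2y) = 9281/10000 ≈ 0.928100

step 1 [1y] zero: DF = P = 2419/2500 ≈ 0.967600
step 2 [2y] zero: DF = P = 9281/10000 ≈ 0.928100
step 3 [3y] swap r/1=1078/27879: DF=(1 − 1078/27879·(0.967600+0.928100))/(1+1078/27879) = 4461/5000 ≈ 0.892200
step 4 [4y] bond c/1=17/200: DF=(1177341/1000000 − 17/200·(0.967600+0.928100+0.892200))/(1+17/200) = 8667/10000 ≈ 0.866700
step 5 [5y] bond c/1=13/200: DF=(287457/250000 − 13/200·(0.967600+0.928100+0.892200+0.866700))/(1+13/200) = 4283/5000 ≈ 0.856600
step 6 [6y] bond c/1=17/200: DF=(159361/125000 − 17/200·(0.967600+0.928100+0.892200+0.866700+0.856600))/(1+17/200) = 1027/1250 ≈ 0.821600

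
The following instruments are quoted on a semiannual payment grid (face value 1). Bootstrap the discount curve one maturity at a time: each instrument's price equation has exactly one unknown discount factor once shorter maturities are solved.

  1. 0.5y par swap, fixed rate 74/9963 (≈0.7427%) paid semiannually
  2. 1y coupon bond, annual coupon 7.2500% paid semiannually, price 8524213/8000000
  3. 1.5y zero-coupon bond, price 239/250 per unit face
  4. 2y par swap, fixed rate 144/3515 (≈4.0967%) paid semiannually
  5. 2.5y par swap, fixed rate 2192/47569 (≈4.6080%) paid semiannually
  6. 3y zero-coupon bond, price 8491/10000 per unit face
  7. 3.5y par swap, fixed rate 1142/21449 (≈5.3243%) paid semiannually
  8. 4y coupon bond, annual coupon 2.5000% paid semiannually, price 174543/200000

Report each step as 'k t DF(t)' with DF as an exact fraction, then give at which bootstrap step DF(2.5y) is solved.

1 1/2 9963/10000
2 1 4967/5000
3 3/2 239/250
4 2 1151/1250
5 5/2 1113/1250
6 3 8491/10000
7 7/2 8287/10000
8 4 313/400
DF(2.5y) is solved at step 5

step 1 [0.5y] swap r/2=37/9963: DF=(1 − 37/9963·(0))/(1+37/9963) = 9963/10000 ≈ 0.996300
step 2 [1y] bond c/2=29/800: DF=(8524213/8000000 − 29/800·(0.996300))/(1+29/800) = 4967/5000 ≈ 0.993400
step 3 [1.5y] zero: DF = P = 239/250 ≈ 0.956000
step 4 [2y] swap r/2=72/3515: DF=(1 − 72/3515·(0.996300+0.993400+0.956000))/(1+72/3515) = 1151/1250 ≈ 0.920800
step 5 [2.5y] swap r/2=1096/47569: DF=(1 − 1096/47569·(0.996300+0.993400+0.956000+0.920800))/(1+1096/47569) = 1113/1250 ≈ 0.890400
step 6 [3y] zero: DF = P = 8491/10000 ≈ 0.849100
step 7 [3.5y] swap r/2=571/21449: DF=(1 − 571/21449·(0.996300+0.993400+0.956000+0.920800+0.890400+0.849100))/(1+571/21449) = 8287/10000 ≈ 0.828700
step 8 [4y] bond c/2=1/80: DF=(174543/200000 − 1/80·(0.996300+0.993400+0.956000+0.920800+0.890400+0.849100+0.828700))/(1+1/80) = 313/400 ≈ 0.782500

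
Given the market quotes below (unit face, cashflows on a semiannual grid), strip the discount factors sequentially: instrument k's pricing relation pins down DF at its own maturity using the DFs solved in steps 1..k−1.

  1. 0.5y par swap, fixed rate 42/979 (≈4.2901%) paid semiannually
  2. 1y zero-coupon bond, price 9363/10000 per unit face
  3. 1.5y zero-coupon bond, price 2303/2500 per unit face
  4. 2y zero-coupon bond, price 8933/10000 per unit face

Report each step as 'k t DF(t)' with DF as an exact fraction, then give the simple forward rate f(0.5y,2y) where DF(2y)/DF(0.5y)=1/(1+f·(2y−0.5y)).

step 1 [0.5y] swap r/2=21/979: DF=(1 − 21/979·(0))/(1+21/979) = 979/1000 ≈ 0.979000
step 2 [1y] zero: DF = P = 9363/10000 ≈ 0.936300
step 3 [1.5y] zero: DF = P = 2303/2500 ≈ 0.921200
step 4 [2y] zero: DF = P = 8933/10000 ≈ 0.893300

1 1/2 979/1000
2 1 9363/10000
3 3/2 2303/2500
4 2 8933/10000
f(0.5y,2y) = ((979/1000)/(8933/10000) − 1)/(3/2) = 1714/26799 ≈ 6.3958%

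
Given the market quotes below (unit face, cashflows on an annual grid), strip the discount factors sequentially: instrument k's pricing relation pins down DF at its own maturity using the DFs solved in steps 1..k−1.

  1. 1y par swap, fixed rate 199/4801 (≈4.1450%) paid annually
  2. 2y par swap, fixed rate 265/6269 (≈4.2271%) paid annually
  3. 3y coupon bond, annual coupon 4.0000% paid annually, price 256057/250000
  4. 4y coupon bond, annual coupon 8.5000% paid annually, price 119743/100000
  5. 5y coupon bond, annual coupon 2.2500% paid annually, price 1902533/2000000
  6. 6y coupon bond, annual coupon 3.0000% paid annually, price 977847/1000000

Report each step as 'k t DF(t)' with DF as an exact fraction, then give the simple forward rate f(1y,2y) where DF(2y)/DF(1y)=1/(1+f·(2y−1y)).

step 1 [1y] swap r/1=199/4801: DF=(1 − 199/4801·(0))/(1+199/4801) = 4801/5000 ≈ 0.960200
step 2 [2y] swap r/1=265/6269: DF=(1 − 265/6269·(0.960200))/(1+265/6269) = 1841/2000 ≈ 0.920500
step 3 [3y] bond c/1=1/25: DF=(256057/250000 − 1/25·(0.960200+0.920500))/(1+1/25) = 73/80 ≈ 0.912500
step 4 [4y] bond c/1=17/200: DF=(119743/100000 − 17/200·(0.960200+0.920500+0.912500))/(1+17/200) = 553/625 ≈ 0.884800
step 5 [5y] bond c/1=9/400: DF=(1902533/2000000 − 9/400·(0.960200+0.920500+0.912500+0.884800))/(1+9/400) = 4247/5000 ≈ 0.849400
step 6 [6y] bond c/1=3/100: DF=(977847/1000000 − 3/100·(0.960200+0.920500+0.912500+0.884800+0.849400))/(1+3/100) = 327/400 ≈ 0.817500

1 1 4801/5000
2 2 1841/2000
3 3 73/80
4 4 553/625
5 5 4247/5000
6 6 327/400
f(1y,2y) = ((4801/5000)/(1841/2000) − 1)/(1) = 397/9205 ≈ 4.3129%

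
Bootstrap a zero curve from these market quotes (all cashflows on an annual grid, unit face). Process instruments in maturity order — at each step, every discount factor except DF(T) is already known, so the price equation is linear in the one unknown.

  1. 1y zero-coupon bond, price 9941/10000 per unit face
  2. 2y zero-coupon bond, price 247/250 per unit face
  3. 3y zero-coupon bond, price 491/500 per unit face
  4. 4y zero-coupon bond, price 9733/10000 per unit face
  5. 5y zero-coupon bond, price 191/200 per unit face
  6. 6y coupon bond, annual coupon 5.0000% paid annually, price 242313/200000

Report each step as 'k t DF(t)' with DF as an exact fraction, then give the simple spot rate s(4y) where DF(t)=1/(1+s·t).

step 1 [1y] zero: DF = P = 9941/10000 ≈ 0.994100
step 2 [2y] zero: DF = P = 247/250 ≈ 0.988000
step 3 [3y] zero: DF = P = 491/500 ≈ 0.982000
step 4 [4y] zero: DF = P = 9733/10000 ≈ 0.973300
step 5 [5y] zero: DF = P = 191/200 ≈ 0.955000
step 6 [6y] bond c/1=1/20: DF=(242313/200000 − 1/20·(0.994100+0.988000+0.982000+0.973300+0.955000))/(1+1/20) = 9209/10000 ≈ 0.920900

1 1 9941/10000
2 2 247/250
3 3 491/500
4 4 9733/10000
5 5 191/200
6 6 9209/10000
s(4y) = (1/(9733/10000) − 1)/(4) = 267/38932 ≈ 0.6858%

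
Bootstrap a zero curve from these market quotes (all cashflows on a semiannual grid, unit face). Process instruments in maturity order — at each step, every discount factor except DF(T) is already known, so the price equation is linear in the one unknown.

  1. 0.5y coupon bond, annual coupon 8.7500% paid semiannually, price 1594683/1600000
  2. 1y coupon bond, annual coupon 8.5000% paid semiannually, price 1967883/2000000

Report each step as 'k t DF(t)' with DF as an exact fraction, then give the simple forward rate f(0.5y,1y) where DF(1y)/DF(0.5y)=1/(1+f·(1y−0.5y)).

step 1 [0.5y] bond c/2=7/160: DF=(1594683/1600000 − 7/160·(0))/(1+7/160) = 9549/10000 ≈ 0.954900
step 2 [1y] bond c/2=17/400: DF=(1967883/2000000 − 17/400·(0.954900))/(1+17/400) = 9049/10000 ≈ 0.904900

1 1/2 9549/10000
2 1 9049/10000
f(0.5y,1y) = ((9549/10000)/(9049/10000) − 1)/(1/2) = 1000/9049 ≈ 11.0509%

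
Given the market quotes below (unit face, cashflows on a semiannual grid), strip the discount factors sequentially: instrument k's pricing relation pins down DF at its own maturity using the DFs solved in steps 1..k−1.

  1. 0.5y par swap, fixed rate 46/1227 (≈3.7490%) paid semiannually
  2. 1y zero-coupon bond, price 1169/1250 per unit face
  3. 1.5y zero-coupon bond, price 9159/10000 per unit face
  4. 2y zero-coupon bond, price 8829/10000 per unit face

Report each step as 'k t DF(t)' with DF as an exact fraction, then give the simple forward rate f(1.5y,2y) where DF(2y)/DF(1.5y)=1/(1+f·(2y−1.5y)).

1 1/2 1227/1250
2 1 1169/1250
3 3/2 9159/10000
4 2 8829/10000
f(1.5y,2y) = ((9159/10000)/(8829/10000) − 1)/(1/2) = 220/2943 ≈ 7.4754%

step 1 [0.5y] swap r/2=23/1227: DF=(1 − 23/1227·(0))/(1+23/1227) = 1227/1250 ≈ 0.981600
step 2 [1y] zero: DF = P = 1169/1250 ≈ 0.935200
step 3 [1.5y] zero: DF = P = 9159/10000 ≈ 0.915900
step 4 [2y] zero: DF = P = 8829/10000 ≈ 0.882900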